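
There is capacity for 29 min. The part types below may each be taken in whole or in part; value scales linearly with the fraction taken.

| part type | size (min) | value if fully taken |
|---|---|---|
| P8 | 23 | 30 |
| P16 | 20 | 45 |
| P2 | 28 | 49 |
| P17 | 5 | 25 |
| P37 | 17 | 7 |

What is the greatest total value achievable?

77

Rank by value-to-size ratio: P17 25/5≈5, P16 45/20≈2.25, P2 49/28≈1.75, P8 30/23≈1.3, P37 7/17≈0.412.
All 5 min of P17 fit (value 25) → 24 remain.
All 20 min of P16 fit (value 45) → 4 remain.
Only 4 min remain; take 4/28 of P2 for value 49×4/28 = 7.
Total value = 77.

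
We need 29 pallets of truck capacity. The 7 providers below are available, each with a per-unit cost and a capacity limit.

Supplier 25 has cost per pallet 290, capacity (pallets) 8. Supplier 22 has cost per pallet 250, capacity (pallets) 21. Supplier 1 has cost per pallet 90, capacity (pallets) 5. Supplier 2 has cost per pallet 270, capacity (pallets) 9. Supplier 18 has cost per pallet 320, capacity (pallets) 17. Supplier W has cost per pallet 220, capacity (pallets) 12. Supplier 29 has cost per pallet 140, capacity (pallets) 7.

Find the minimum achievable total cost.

Cheapest first:
Take 5 from Supplier 1 at 90 ; need 24 more.
Supplier 29 at 140: take all 7 pallets ; 17 still needed.
Take 12 from Supplier W at 220 ; need 5 more.
Take 5 from Supplier 22 at 250 to finish.
Supplier 2, Supplier 25, Supplier 18: unused.
Cost = 5×90 + 7×140 + 12×220 + 5×250 = 5320.

5320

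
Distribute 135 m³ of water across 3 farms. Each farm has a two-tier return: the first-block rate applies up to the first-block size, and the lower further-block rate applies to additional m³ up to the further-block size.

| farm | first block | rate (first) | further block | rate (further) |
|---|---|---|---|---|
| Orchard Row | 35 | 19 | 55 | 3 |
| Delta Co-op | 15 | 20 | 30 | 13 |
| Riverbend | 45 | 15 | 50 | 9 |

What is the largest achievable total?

Order all 6 blocks by rate: Delta Co-op/T1 20 > Orchard Row/T1 19 > Riverbend/T1 15 > Delta Co-op/T2 13 > Riverbend/T2 9 > Orchard Row/T2 3.
Fill Delta Co-op T1 block (15 at 20) ; 120 left.
Orchard Row/T1 (19): +35 ; 85 left.
Fill Riverbend T1 block (45 at 15) ; 40 left.
Delta Co-op T2 at 13: fill all 30 ; 10 left.
10 remain; put them into Riverbend T2 at 9.
Total = 20×15 + 19×35 + 15×45 + 13×30 + 9×10 = 2120.

2120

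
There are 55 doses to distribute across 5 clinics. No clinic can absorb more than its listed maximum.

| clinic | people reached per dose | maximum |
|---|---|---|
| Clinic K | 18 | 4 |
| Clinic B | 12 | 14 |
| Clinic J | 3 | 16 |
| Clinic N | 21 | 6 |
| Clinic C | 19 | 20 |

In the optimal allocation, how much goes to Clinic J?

Highest people reached per dose first: Clinic N 21 > Clinic C 19 > Clinic K 18 > Clinic B 12 > Clinic J 3.
Clinic N takes 6 to reach its cap of 6 ; 49 left.
Clinic C: +20 to 20 (cap) ; 29 left.
Clinic K takes 4 to reach its cap of 4 ; 25 left.
Clinic B: +14 to 14 (cap) ; 11 left.
Clinic J: +11 (room for 16) → 11. Pool exhausted.

11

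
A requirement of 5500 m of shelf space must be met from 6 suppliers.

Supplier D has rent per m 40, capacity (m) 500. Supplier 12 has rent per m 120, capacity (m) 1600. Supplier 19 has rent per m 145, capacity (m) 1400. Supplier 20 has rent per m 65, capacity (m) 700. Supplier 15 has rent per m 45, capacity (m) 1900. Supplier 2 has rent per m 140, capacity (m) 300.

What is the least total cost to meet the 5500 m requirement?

457500

Use suppliers in increasing cost order.
Supplier D (40): use full 500 → 5000 m to go.
Supplier 15 at 45: take all 1900 m → 3100 still needed.
Take 700 from Supplier 20 at 65 → need 2400 more.
Supplier 12 (120): use full 1600 → 800 m to go.
Supplier 2 (140): use full 300 → 500 m to go.
Supplier 19 (145): take the remaining 500 → done.
Cost = 500×40 + 1900×45 + 700×65 + 1600×120 + 300×140 + 500×145 = 457500.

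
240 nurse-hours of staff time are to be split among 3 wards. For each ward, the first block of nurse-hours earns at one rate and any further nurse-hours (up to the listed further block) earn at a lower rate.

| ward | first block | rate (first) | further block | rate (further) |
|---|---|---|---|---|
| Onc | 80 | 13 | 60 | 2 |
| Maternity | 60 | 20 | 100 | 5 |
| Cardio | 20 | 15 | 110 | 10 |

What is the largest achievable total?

Rank every tier by rate: Maternity/tier1 20 > Cardio/tier1 15 > Onc/tier1 13 > Cardio/tier2 10 > Maternity/tier2 5 > Onc/tier2 2.
Fill Maternity tier1 block (60 at 20) — 180 left.
Cardio tier1 at 15: fill all 20 — 160 left.
Fill Onc tier1 block (80 at 13) — 80 left.
Cardio/tier2: +80 of 110 at 10; pool empty.
Total = 20×60 + 15×20 + 13×80 + 10×80 = 3340.

3340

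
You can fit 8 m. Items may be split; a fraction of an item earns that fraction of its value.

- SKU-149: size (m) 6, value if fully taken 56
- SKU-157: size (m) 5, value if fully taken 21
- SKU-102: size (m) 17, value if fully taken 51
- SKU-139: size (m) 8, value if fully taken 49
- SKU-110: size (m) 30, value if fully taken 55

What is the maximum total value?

Sort by value density: SKU-149 56/6≈9.33, SKU-139 49/8≈6.12, SKU-157 21/5≈4.2, SKU-102 51/17≈3, SKU-110 55/30≈1.83.
SKU-149: take in full, 6 m for value 56 → 2 left.
2 m left: a 2/8 share of SKU-139 gives 49×2/8 = 12.25.
Total value = 68.25.

68.25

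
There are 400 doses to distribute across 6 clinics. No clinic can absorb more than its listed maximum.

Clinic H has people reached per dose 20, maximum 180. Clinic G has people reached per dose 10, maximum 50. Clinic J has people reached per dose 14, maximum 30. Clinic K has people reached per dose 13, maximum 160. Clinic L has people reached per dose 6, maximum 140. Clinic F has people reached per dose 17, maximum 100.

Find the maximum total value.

Highest people reached per dose first: Clinic H 20 > Clinic F 17 > Clinic J 14 > Clinic K 13 > Clinic G 10 > Clinic L 6.
Clinic H takes 180 to reach its cap of 180 ; 220 left.
Give Clinic F 100 to hit its cap of 100 ; 120 left.
Give Clinic J 30 to hit its cap of 30 ; 90 left.
Clinic K: +90 (room for 160) → 90. Pool exhausted.
Total = 20×180 + 14×30 + 13×90 + 17×100 = 6890.

6890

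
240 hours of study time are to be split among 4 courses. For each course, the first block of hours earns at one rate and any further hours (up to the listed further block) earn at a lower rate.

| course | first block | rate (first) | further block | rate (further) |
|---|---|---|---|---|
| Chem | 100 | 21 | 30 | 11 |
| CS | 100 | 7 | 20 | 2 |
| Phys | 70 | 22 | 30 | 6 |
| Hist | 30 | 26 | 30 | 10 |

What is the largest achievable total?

Rank every tier by rate: Hist/first 26 > Phys/first 22 > Chem/first 21 > Chem/second 11 > Hist/second 10 > CS/first 7 > Phys/second 6 > CS/second 2.
Hist/first (26): +30 ; 210 left.
Phys first at 22: fill all 70 ; 140 left.
Fill Chem first block (100 at 21) ; 40 left.
Fill Chem second block (30 at 11) ; 10 left.
Hist second at 10: only 10 left, fill 10.
Total = 26×30 + 22×70 + 21×100 + 11×30 + 10×10 = 4850.

4850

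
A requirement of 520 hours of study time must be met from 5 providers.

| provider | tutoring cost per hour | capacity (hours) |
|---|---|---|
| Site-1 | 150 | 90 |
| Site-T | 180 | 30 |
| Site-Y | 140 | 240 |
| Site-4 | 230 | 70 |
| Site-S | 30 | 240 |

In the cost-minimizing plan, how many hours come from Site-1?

40

Fill from the cheapest provider first.
Take 240 from Site-S at 30 → need 280 more.
Site-Y (140): use full 240 → 40 hours to go.
Take 40 from Site-1 at 150 to finish.
Site-T, Site-4: unused.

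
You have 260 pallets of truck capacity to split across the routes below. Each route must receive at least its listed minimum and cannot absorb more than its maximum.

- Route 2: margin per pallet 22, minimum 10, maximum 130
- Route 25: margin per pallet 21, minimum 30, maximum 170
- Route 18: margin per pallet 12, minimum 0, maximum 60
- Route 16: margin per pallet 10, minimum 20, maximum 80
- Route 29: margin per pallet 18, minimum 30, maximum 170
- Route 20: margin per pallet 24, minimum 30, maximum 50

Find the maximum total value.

5430

Meeting every minimum uses 10+30+0+20+30+30 = 120 pallets, leaving 140.
Rank by margin per pallet: Route 20 24 > Route 2 22 > Route 25 21 > Route 29 18 > Route 18 12 > Route 16 10.
Route 20: +20 to 50 (cap) → 120 left.
Give Route 2 120 more to hit its cap of 130 → 0 left.
Total = 22×130 + 21×30 + 10×20 + 18×30 + 24×50 = 5430.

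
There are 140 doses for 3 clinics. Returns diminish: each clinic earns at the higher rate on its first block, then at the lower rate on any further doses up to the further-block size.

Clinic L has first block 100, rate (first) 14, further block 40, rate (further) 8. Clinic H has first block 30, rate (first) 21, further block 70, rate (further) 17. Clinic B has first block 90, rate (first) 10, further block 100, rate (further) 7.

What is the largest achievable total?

2380

Treat each block as its own option and order by rate: Clinic H/tier1 21 > Clinic H/tier2 17 > Clinic L/tier1 14 > Clinic B/tier1 10 > Clinic L/tier2 8 > Clinic B/tier2 7.
Fill Clinic H tier1 block (30 at 21) — 110 left.
Fill Clinic H tier2 block (70 at 17) — 40 left.
Clinic L tier1 at 14: only 40 left, fill 40.
Total = 21×30 + 17×70 + 14×40 = 2380.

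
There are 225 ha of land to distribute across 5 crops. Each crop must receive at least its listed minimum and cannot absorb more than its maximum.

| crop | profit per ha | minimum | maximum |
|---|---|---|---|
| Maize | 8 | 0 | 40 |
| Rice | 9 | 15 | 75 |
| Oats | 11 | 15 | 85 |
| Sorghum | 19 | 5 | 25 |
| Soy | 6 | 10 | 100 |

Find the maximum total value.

Meeting every minimum uses 0+15+15+5+10 = 45 ha, leaving 180.
Order the crops by profit per ha: Sorghum 19 > Oats 11 > Rice 9 > Maize 8 > Soy 6.
Sorghum: +20 to 25 (cap) — 160 left.
Oats: +70 to 85 (cap) — 90 left.
Give Rice 60 more to hit its cap of 75 — 30 left.
Maize: +30 (room for 40) → 30. Pool exhausted.
Total = 8×30 + 9×75 + 11×85 + 19×25 + 6×10 = 2385.

2385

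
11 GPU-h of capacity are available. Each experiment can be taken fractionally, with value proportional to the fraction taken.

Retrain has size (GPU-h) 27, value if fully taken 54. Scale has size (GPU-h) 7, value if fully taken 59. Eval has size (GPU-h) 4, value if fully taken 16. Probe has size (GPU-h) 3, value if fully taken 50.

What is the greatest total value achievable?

113

Rank by value-to-size ratio: Probe 50/3≈16.7, Scale 59/7≈8.43, Eval 16/4≈4, Retrain 54/27≈2.
Take all of Probe (3 GPU-h, value 50) ; 8 GPU-h left.
Take all of Scale (7 GPU-h, value 59) ; 1 GPU-h left.
1 GPU-h left: a 1/4 share of Eval gives 16×1/4 = 4.
Total value = 113.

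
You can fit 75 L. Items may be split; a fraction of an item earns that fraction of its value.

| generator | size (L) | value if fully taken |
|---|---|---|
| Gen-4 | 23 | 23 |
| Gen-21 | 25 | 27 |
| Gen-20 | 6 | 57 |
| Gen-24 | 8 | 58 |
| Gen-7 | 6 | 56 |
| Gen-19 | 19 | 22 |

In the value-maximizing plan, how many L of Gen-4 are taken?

Rank by value-to-size ratio: Gen-20 57/6≈9.5, Gen-7 56/6≈9.33, Gen-24 58/8≈7.25, Gen-19 22/19≈1.16, Gen-21 27/25≈1.08, Gen-4 23/23≈1.
Gen-20: take in full, 6 L for value 57 ; 69 left.
All 6 L of Gen-7 fit (value 56) ; 63 remain.
Take all of Gen-24 (8 L, value 58) ; 55 L left.
All 19 L of Gen-19 fit (value 22) ; 36 remain.
All 25 L of Gen-21 fit (value 27) ; 11 remain.
11 L left: a 11/23 share of Gen-4 gives 23×11/23 = 11.

11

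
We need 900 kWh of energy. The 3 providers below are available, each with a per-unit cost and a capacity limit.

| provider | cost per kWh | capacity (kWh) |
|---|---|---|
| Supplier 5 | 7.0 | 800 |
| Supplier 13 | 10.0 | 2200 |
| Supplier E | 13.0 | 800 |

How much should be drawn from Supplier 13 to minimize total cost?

Fill from the cheapest provider first.
Supplier 5 (7.0): use full 800 — 100 kWh to go.
Supplier 13 (10.0): take the remaining 100 — done.
Supplier E: unused.

100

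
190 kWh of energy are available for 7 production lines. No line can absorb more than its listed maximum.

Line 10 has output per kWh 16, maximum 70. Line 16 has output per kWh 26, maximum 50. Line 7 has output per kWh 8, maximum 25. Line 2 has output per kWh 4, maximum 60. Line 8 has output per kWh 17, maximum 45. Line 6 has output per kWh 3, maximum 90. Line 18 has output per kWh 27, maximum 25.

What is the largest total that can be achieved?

3860

Order the production lines by output per kWh: Line 18 27 > Line 16 26 > Line 8 17 > Line 10 16 > Line 7 8 > Line 2 4 > Line 6 3.
Give Line 18 25 to hit its cap of 25 ; 165 left.
Line 16 takes 50 to reach its cap of 50 ; 115 left.
Line 8 takes 45 to reach its cap of 45 ; 70 left.
Line 10: +70 to 70 (cap) ; 0 left.
Total = 16×70 + 26×50 + 17×45 + 27×25 = 3860.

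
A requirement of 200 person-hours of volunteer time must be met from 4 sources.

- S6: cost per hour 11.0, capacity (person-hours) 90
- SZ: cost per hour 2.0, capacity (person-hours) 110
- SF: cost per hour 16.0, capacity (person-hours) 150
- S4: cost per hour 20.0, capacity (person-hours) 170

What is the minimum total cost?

Use sources in increasing cost order.
Take 110 from SZ at 2.0 ; need 90 more.
Take 90 from S6 at 11.0 ; need 0 more.
SF, S4: unused.
Cost = 110×2.0 + 90×11.0 = 1210.

1210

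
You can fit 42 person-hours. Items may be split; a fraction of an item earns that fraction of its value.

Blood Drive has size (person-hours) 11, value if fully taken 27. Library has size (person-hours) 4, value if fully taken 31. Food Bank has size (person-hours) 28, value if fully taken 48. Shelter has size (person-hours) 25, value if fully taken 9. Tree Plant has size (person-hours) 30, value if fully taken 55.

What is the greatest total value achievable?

Sort by value density: Library 31/4≈7.75, Blood Drive 27/11≈2.45, Tree Plant 55/30≈1.83, Food Bank 48/28≈1.71, Shelter 9/25≈0.36.
Take all of Library (4 person-hours, value 31) — 38 person-hours left.
Blood Drive: take in full, 11 person-hours for value 27 — 27 left.
27 person-hours left: a 27/30 share of Tree Plant gives 55×27/30 = 49.5.
Total value = 107.5.

107.5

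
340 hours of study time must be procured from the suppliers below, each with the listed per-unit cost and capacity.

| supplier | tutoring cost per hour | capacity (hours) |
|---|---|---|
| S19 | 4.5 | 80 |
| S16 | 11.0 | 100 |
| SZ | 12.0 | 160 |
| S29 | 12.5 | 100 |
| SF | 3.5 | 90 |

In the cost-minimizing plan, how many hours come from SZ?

70

Cheapest first:
Take 90 from SF at 3.5 — need 250 more.
S19 (4.5): use full 80 — 170 hours to go.
Take 100 from S16 at 11.0 — need 70 more.
Take 70 from SZ at 12.0 to finish.
S29: unused.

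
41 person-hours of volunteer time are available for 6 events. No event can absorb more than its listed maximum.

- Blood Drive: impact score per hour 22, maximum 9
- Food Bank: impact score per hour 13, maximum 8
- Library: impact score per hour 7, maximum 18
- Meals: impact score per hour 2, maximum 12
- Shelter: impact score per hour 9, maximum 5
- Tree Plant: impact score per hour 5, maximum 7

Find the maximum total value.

Order the events by impact score per hour: Blood Drive 22 > Food Bank 13 > Shelter 9 > Library 7 > Tree Plant 5 > Meals 2.
Blood Drive takes 9 to reach its cap of 9 ; 32 left.
Give Food Bank 8 to hit its cap of 8 ; 24 left.
Shelter: +5 to 5 (cap) ; 19 left.
Give Library 18 to hit its cap of 18 ; 1 left.
Tree Plant has room for 7 but only 1 remain, so it gets 1.
Total = 22×9 + 13×8 + 7×18 + 9×5 + 5×1 = 478.

478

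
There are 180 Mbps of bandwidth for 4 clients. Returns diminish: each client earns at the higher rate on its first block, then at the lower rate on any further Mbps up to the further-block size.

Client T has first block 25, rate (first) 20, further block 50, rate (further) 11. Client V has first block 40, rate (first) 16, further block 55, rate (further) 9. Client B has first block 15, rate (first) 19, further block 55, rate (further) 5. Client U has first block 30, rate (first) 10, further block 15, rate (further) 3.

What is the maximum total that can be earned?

Rank every tier by rate: Client T/T1 20 > Client B/T1 19 > Client V/T1 16 > Client T/T2 11 > Client U/T1 10 > Client V/T2 9 > Client B/T2 5 > Client U/T2 3.
Client T/T1 (20): +25 ; 155 left.
Client B/T1 (19): +15 ; 140 left.
Client V/T1 (16): +40 ; 100 left.
Client T T2 at 11: fill all 50 ; 50 left.
Fill Client U T1 block (30 at 10) ; 20 left.
Client V T2 at 9: only 20 left, fill 20.
Total = 20×25 + 19×15 + 16×40 + 11×50 + 10×30 + 9×20 = 2455.

2455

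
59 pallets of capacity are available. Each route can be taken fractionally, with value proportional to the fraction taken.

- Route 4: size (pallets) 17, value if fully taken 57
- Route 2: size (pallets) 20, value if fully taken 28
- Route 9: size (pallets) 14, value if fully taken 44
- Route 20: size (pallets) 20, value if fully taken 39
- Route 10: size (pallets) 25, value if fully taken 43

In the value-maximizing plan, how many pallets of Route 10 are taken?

8

Sort by value density: Route 4 57/17≈3.35, Route 9 44/14≈3.14, Route 20 39/20≈1.95, Route 10 43/25≈1.72, Route 2 28/20≈1.4.
All 17 pallets of Route 4 fit (value 57) → 42 remain.
Take all of Route 9 (14 pallets, value 44) → 28 pallets left.
All 20 pallets of Route 20 fit (value 39) → 8 remain.
Only 8 pallets remain; take 8/25 of Route 10 for value 43×8/25 = 13.76.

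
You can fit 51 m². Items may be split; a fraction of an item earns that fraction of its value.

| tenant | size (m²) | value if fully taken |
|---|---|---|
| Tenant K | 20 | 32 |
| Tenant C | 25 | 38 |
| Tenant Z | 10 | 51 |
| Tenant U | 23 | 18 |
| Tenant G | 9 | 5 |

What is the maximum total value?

Rank by value-to-size ratio: Tenant Z 51/10≈5.1, Tenant K 32/20≈1.6, Tenant C 38/25≈1.52, Tenant U 18/23≈0.783, Tenant G 5/9≈0.556.
All 10 m² of Tenant Z fit (value 51) ; 41 remain.
Take all of Tenant K (20 m², value 32) ; 21 m² left.
Fill the last 21 m² with part of Tenant C: 21/25 of it earns 31.92.
Total value = 114.92.

114.92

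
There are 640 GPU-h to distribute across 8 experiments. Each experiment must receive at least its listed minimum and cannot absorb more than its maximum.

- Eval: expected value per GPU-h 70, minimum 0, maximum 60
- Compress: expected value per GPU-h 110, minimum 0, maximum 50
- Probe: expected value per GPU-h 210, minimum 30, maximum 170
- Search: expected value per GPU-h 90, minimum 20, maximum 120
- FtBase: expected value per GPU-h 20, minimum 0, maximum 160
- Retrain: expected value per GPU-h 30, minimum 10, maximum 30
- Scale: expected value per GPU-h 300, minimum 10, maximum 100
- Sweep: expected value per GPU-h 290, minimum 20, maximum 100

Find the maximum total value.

116300

Meeting every minimum uses 0+0+30+20+0+10+10+20 = 90 GPU-h, leaving 550.
Order the experiments by expected value per GPU-h: Scale 300 > Sweep 290 > Probe 210 > Compress 110 > Search 90 > Eval 70 > Retrain 30 > FtBase 20.
Scale: +90 to 100 (cap) — 460 left.
Sweep takes 80 more to reach its cap of 100 — 380 left.
Probe takes 140 more to reach its cap of 170 — 240 left.
Compress: +50 to 50 (cap) — 190 left.
Search: +100 to 120 (cap) — 90 left.
Eval: +60 to 60 (cap) — 30 left.
Retrain: +20 to 30 (cap) — 10 left.
FtBase has room for 160 more but only 10 remain, so it gets 10.
Total = 70×60 + 110×50 + 210×170 + 90×120 + 20×10 + 30×30 + 300×100 + 290×100 = 116300.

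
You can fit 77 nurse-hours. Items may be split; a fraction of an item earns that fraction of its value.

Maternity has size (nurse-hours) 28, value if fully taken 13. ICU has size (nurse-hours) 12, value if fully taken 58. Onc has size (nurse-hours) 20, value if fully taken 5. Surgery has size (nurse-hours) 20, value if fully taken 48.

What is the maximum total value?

123.25

Best value per unit of size first: ICU 58/12≈4.83, Surgery 48/20≈2.4, Maternity 13/28≈0.464, Onc 5/20≈0.25.
ICU: take in full, 12 nurse-hours for value 58 → 65 left.
All 20 nurse-hours of Surgery fit (value 48) → 45 remain.
Take all of Maternity (28 nurse-hours, value 13) → 17 nurse-hours left.
17 nurse-hours left: a 17/20 share of Onc gives 5×17/20 = 4.25.
Total value = 123.25.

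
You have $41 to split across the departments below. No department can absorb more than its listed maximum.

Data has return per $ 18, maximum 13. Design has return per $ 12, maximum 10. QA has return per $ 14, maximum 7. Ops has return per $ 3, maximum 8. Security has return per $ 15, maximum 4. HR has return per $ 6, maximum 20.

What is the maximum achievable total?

554

Rank by return per $: Data 18 > Security 15 > QA 14 > Design 12 > HR 6 > Ops 3.
Data takes 13 to reach its cap of 13 → 28 left.
Security takes 4 to reach its cap of 4 → 24 left.
QA: +7 to 7 (cap) → 17 left.
Design: +10 to 10 (cap) → 7 left.
HR has room for 20 but only 7 remain, so it gets 7.
Total = 18×13 + 12×10 + 14×7 + 15×4 + 6×7 = 554.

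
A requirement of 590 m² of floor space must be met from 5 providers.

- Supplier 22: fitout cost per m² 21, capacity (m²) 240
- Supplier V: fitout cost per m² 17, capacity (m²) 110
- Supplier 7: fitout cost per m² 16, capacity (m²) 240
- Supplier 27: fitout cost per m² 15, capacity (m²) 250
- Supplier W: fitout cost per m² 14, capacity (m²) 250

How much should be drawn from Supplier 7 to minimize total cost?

90

Use providers in increasing cost order.
Supplier W (14): use full 250 → 340 m² to go.
Supplier 27 at 15: take all 250 m² → 90 still needed.
Supplier 7 (16): take the remaining 90 → done.
Supplier V, Supplier 22: unused.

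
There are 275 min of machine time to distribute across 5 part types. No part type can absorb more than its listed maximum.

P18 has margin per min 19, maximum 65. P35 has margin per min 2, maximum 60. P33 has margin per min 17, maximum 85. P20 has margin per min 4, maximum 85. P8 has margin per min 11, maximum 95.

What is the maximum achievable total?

Highest margin per min first: P18 19 > P33 17 > P8 11 > P20 4 > P35 2.
P18 takes 65 to reach its cap of 65 — 210 left.
P33 takes 85 to reach its cap of 85 — 125 left.
P8 takes 95 to reach its cap of 95 — 30 left.
P20 has room for 85 but only 30 remain, so it gets 30.
Total = 19×65 + 17×85 + 4×30 + 11×95 = 3845.

3845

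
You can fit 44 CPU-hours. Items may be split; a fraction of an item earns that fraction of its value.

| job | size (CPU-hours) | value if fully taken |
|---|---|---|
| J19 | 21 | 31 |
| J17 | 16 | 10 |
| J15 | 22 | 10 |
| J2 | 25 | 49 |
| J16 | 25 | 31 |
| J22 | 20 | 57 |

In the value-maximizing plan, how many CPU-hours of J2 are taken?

Best value per unit of size first: J22 57/20≈2.85, J2 49/25≈1.96, J19 31/21≈1.48, J16 31/25≈1.24, J17 10/16≈0.625, J15 10/22≈0.455.
All 20 CPU-hours of J22 fit (value 57) ; 24 remain.
Fill the last 24 CPU-hours with part of J2: 24/25 of it earns 47.04.

24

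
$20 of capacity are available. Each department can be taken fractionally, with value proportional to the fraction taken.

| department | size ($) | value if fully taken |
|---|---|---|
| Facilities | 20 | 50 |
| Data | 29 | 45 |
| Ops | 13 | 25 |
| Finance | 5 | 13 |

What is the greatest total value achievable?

50.5

Sort by value density: Finance 13/5≈2.6, Facilities 50/20≈2.5, Ops 25/13≈1.92, Data 45/29≈1.55.
Take all of Finance (5 $, value 13) ; 15 $ left.
Only 15 $ remain; take 15/20 of Facilities for value 50×15/20 = 37.5.
Total value = 50.5.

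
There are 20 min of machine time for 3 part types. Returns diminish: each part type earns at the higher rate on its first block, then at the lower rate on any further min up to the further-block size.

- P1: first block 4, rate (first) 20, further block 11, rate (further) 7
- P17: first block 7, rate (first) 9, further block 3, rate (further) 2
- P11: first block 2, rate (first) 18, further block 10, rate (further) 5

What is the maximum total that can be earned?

228

Rank every tier by rate: P1/T1 20 > P11/T1 18 > P17/T1 9 > P1/T2 7 > P11/T2 5 > P17/T2 2.
P1/T1 (20): +4 ; 16 left.
P11/T1 (18): +2 ; 14 left.
Fill P17 T1 block (7 at 9) ; 7 left.
P1 T2 at 7: only 7 left, fill 7.
Total = 20×4 + 18×2 + 9×7 + 7×7 = 228.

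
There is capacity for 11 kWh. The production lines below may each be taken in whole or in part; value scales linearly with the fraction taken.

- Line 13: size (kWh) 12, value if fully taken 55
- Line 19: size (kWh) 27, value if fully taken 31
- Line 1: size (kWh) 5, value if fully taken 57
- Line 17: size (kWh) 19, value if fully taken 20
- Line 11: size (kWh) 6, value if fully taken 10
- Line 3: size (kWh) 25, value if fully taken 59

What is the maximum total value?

84.5

Sort by value density: Line 1 57/5≈11.4, Line 13 55/12≈4.58, Line 3 59/25≈2.36, Line 11 10/6≈1.67, Line 19 31/27≈1.15, Line 17 20/19≈1.05.
All 5 kWh of Line 1 fit (value 57) → 6 remain.
Only 6 kWh remain; take 6/12 of Line 13 for value 55×6/12 = 27.5.
Total value = 84.5.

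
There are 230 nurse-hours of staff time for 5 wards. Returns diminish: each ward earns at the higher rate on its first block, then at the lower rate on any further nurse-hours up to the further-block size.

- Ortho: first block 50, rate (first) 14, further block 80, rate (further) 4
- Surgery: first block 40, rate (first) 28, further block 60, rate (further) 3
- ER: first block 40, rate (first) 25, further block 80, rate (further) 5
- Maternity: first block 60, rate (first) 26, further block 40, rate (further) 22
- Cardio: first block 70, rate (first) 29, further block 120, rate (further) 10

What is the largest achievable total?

6150

Treat each block as its own option and order by rate: Cardio/tier1 29 > Surgery/tier1 28 > Maternity/tier1 26 > ER/tier1 25 > Maternity/tier2 22 > Ortho/tier1 14 > Cardio/tier2 10 > ER/tier2 5 > Ortho/tier2 4 > Surgery/tier2 3.
Cardio/tier1 (29): +70 — 160 left.
Surgery/tier1 (28): +40 — 120 left.
Maternity/tier1 (26): +60 — 60 left.
ER tier1 at 25: fill all 40 — 20 left.
20 remain; put them into Maternity tier2 at 22.
Total = 29×70 + 28×40 + 26×60 + 25×40 + 22×20 = 6150.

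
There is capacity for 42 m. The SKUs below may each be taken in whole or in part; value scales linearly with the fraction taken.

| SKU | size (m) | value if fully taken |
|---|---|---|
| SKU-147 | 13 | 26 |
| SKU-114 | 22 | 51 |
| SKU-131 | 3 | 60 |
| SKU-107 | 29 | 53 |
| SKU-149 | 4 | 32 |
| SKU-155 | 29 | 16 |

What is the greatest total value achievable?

169

Best value per unit of size first: SKU-131 60/3≈20, SKU-149 32/4≈8, SKU-114 51/22≈2.32, SKU-147 26/13≈2, SKU-107 53/29≈1.83, SKU-155 16/29≈0.552.
Take all of SKU-131 (3 m, value 60) — 39 m left.
All 4 m of SKU-149 fit (value 32) — 35 remain.
SKU-114: take in full, 22 m for value 51 — 13 left.
All 13 m of SKU-147 fit (value 26) — 0 remain.
Total value = 169.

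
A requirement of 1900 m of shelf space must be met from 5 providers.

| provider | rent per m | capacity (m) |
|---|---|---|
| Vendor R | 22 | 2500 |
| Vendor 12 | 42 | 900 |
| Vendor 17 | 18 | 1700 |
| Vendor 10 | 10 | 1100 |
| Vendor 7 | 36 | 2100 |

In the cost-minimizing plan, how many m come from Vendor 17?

800

Fill from the cheapest provider first.
Vendor 10 at 10: take all 1100 m → 800 still needed.
Vendor 17 (18): take the remaining 800 → done.
Vendor R, Vendor 7, Vendor 12: unused.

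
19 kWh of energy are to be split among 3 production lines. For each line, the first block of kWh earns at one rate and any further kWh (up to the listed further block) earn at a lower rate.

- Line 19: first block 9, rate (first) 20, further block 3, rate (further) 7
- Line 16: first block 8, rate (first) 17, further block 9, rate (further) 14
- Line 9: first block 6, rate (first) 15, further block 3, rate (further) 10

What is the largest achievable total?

Treat each block as its own option and order by rate: Line 19/tier1 20 > Line 16/tier1 17 > Line 9/tier1 15 > Line 16/tier2 14 > Line 9/tier2 10 > Line 19/tier2 7.
Line 19 tier1 at 20: fill all 9 → 10 left.
Line 16 tier1 at 17: fill all 8 → 2 left.
2 remain; put them into Line 9 tier1 at 15.
Total = 20×9 + 17×8 + 15×2 = 346.

346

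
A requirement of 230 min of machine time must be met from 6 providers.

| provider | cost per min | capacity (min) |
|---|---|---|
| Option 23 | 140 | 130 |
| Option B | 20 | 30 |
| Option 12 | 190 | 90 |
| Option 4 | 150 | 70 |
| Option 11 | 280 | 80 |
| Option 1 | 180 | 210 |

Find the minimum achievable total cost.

Use providers in increasing cost order.
Take 30 from Option B at 20 ; need 200 more.
Option 23 (140): use full 130 ; 70 min to go.
Option 4 at 150: take all 70 min ; 0 still needed.
Option 1, Option 12, Option 11: unused.
Cost = 30×20 + 130×140 + 70×150 = 29300.

29300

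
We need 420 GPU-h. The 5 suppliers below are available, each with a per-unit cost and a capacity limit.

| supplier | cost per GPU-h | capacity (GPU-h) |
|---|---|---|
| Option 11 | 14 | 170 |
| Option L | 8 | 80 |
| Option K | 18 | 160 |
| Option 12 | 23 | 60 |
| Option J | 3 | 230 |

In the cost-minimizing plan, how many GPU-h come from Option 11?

110

Fill from the cheapest supplier first.
Option J (3): use full 230 ; 190 GPU-h to go.
Option L (8): use full 80 ; 110 GPU-h to go.
Option 11 at 14: take 110 of its 170 ; requirement met.
Option K, Option 12: unused.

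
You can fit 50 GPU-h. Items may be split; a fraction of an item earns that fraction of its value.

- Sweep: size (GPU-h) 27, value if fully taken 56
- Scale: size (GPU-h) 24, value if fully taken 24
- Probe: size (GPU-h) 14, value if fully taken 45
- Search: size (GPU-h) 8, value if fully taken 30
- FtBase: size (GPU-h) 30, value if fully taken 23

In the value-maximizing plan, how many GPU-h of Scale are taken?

1

Best value per unit of size first: Search 30/8≈3.75, Probe 45/14≈3.21, Sweep 56/27≈2.07, Scale 24/24≈1, FtBase 23/30≈0.767.
Search: take in full, 8 GPU-h for value 30 → 42 left.
Take all of Probe (14 GPU-h, value 45) → 28 GPU-h left.
Sweep: take in full, 27 GPU-h for value 56 → 1 left.
Only 1 GPU-h remain; take 1/24 of Scale for value 24×1/24 = 1.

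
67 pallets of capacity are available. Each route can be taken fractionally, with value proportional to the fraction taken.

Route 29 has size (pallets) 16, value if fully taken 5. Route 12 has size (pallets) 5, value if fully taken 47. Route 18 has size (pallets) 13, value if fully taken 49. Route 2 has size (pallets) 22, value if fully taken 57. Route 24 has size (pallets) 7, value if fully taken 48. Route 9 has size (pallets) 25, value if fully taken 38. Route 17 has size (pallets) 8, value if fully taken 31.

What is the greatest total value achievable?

250.24

Best value per unit of size first: Route 12 47/5≈9.4, Route 24 48/7≈6.86, Route 17 31/8≈3.88, Route 18 49/13≈3.77, Route 2 57/22≈2.59, Route 9 38/25≈1.52, Route 29 5/16≈0.312.
All 5 pallets of Route 12 fit (value 47) ; 62 remain.
All 7 pallets of Route 24 fit (value 48) ; 55 remain.
Take all of Route 17 (8 pallets, value 31) ; 47 pallets left.
Route 18: take in full, 13 pallets for value 49 ; 34 left.
All 22 pallets of Route 2 fit (value 57) ; 12 remain.
12 pallets left: a 12/25 share of Route 9 gives 38×12/25 = 18.24.
Total value = 250.24.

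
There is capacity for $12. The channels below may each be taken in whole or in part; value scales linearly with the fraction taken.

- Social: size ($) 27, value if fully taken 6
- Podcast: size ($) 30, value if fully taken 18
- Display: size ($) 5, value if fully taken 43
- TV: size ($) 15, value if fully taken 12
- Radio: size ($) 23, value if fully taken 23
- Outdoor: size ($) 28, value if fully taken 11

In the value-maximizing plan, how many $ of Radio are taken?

Best value per unit of size first: Display 43/5≈8.6, Radio 23/23≈1, TV 12/15≈0.8, Podcast 18/30≈0.6, Outdoor 11/28≈0.393, Social 6/27≈0.222.
Take all of Display (5 $, value 43) — 7 $ left.
Fill the last 7 $ with part of Radio: 7/23 of it earns 7.

7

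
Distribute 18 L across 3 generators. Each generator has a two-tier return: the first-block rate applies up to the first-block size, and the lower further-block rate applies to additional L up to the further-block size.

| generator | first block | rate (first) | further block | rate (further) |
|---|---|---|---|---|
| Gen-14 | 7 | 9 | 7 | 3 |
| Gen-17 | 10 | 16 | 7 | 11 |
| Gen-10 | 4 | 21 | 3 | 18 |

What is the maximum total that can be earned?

309

Treat each block as its own option and order by rate: Gen-10/T1 21 > Gen-10/T2 18 > Gen-17/T1 16 > Gen-17/T2 11 > Gen-14/T1 9 > Gen-14/T2 3.
Gen-10/T1 (21): +4 → 14 left.
Gen-10/T2 (18): +3 → 11 left.
Fill Gen-17 T1 block (10 at 16) → 1 left.
1 remain; put them into Gen-17 T2 at 11.
Total = 21×4 + 18×3 + 16×10 + 11×1 = 309.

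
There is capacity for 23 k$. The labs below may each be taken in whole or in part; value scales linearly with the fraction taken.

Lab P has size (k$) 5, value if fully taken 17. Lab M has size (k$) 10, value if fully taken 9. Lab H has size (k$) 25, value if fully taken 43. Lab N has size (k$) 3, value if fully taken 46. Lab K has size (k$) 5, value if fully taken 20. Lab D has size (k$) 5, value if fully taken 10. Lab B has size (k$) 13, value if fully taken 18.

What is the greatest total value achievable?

101.6

Best value per unit of size first: Lab N 46/3≈15.3, Lab K 20/5≈4, Lab P 17/5≈3.4, Lab D 10/5≈2, Lab H 43/25≈1.72, Lab B 18/13≈1.38, Lab M 9/10≈0.9.
Lab N: take in full, 3 k$ for value 46 → 20 left.
Lab K: take in full, 5 k$ for value 20 → 15 left.
Take all of Lab P (5 k$, value 17) → 10 k$ left.
Take all of Lab D (5 k$, value 10) → 5 k$ left.
Fill the last 5 k$ with part of Lab H: 5/25 of it earns 8.6.
Total value = 101.6.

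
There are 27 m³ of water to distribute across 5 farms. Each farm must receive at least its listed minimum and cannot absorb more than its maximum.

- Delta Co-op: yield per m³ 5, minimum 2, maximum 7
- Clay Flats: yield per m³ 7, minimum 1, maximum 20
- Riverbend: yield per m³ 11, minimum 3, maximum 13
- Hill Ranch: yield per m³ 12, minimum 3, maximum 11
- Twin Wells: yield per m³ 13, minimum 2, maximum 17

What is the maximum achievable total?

Meeting every minimum uses 2+1+3+3+2 = 11 m³, leaving 16.
Highest yield per m³ first: Twin Wells 13 > Hill Ranch 12 > Riverbend 11 > Clay Flats 7 > Delta Co-op 5.
Twin Wells takes 15 more to reach its cap of 17 ; 1 left.
Hill Ranch: +1 (room for 8) → 4. Pool exhausted.
Total = 5×2 + 7×1 + 11×3 + 12×4 + 13×17 = 319.

319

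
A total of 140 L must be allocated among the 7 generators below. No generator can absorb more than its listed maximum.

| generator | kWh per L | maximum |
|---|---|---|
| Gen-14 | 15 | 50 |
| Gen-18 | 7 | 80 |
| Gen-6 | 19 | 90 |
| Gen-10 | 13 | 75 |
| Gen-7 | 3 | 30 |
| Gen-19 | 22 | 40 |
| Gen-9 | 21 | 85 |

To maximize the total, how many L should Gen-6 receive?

15

Highest kWh per L first: Gen-19 22 > Gen-9 21 > Gen-6 19 > Gen-14 15 > Gen-10 13 > Gen-18 7 > Gen-7 3.
Gen-19: +40 to 40 (cap) → 100 left.
Give Gen-9 85 to hit its cap of 85 → 15 left.
Only 15 left; Gen-6 takes them to reach 15.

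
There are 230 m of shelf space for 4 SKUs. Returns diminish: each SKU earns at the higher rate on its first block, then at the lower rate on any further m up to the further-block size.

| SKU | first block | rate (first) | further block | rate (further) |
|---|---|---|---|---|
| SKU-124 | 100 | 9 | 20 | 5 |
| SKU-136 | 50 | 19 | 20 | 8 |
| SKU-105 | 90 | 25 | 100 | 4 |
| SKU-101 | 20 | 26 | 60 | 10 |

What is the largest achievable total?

4410

Rank every tier by rate: SKU-101/tier1 26 > SKU-105/tier1 25 > SKU-136/tier1 19 > SKU-101/tier2 10 > SKU-124/tier1 9 > SKU-136/tier2 8 > SKU-124/tier2 5 > SKU-105/tier2 4.
SKU-101/tier1 (26): +20 → 210 left.
SKU-105 tier1 at 25: fill all 90 → 120 left.
Fill SKU-136 tier1 block (50 at 19) → 70 left.
Fill SKU-101 tier2 block (60 at 10) → 10 left.
SKU-124/tier1: +10 of 100 at 9; pool empty.
Total = 26×20 + 25×90 + 19×50 + 10×60 + 9×10 = 4410.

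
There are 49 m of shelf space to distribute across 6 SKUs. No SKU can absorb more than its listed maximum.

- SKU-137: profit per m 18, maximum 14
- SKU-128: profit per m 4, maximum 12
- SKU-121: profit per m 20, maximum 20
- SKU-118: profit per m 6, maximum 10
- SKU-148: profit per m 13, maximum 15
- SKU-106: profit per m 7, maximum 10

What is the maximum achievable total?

847

Order the SKUs by profit per m: SKU-121 20 > SKU-137 18 > SKU-148 13 > SKU-106 7 > SKU-118 6 > SKU-128 4.
SKU-121: +20 to 20 (cap) → 29 left.
Give SKU-137 14 to hit its cap of 14 → 15 left.
SKU-148: +15 to 15 (cap) → 0 left.
Total = 18×14 + 20×20 + 13×15 = 847.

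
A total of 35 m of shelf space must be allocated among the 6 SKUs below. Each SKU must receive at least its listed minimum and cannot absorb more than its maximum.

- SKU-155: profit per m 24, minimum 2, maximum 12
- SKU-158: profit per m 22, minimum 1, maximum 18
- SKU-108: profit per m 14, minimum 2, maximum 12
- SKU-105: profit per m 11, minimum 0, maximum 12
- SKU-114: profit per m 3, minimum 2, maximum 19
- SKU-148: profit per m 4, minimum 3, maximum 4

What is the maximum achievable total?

Meeting every minimum uses 2+1+2+0+2+3 = 10 m, leaving 25.
Highest profit per m first: SKU-155 24 > SKU-158 22 > SKU-108 14 > SKU-105 11 > SKU-148 4 > SKU-114 3.
SKU-155: +10 to 12 (cap) — 15 left.
Only 15 left; SKU-158 takes them to reach 16.
Total = 24×12 + 22×16 + 14×2 + 3×2 + 4×3 = 686.

686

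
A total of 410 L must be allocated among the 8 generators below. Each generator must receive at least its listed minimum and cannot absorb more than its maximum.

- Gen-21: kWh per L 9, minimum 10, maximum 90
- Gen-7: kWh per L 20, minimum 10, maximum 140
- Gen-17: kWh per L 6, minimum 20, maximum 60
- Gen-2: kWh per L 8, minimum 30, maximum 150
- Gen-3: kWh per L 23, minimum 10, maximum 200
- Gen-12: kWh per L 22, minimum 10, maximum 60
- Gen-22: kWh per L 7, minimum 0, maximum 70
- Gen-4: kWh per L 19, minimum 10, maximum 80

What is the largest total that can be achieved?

Meeting every minimum uses 10+10+20+30+10+10+0+10 = 100 L, leaving 310.
Highest kWh per L first: Gen-3 23 > Gen-12 22 > Gen-7 20 > Gen-4 19 > Gen-21 9 > Gen-2 8 > Gen-22 7 > Gen-17 6.
Gen-3 takes 190 more to reach its cap of 200 ; 120 left.
Gen-12: +50 to 60 (cap) ; 70 left.
Gen-7 has room for 130 more but only 70 remain, so it gets 80.
Total = 9×10 + 20×80 + 6×20 + 8×30 + 23×200 + 22×60 + 19×10 = 8160.

8160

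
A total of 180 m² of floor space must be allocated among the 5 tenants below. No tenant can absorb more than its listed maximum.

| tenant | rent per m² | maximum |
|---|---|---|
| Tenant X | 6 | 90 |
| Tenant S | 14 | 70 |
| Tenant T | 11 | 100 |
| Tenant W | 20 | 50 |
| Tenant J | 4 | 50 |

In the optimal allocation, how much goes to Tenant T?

60

Highest rent per m² first: Tenant W 20 > Tenant S 14 > Tenant T 11 > Tenant X 6 > Tenant J 4.
Tenant W takes 50 to reach its cap of 50 — 130 left.
Tenant S takes 70 to reach its cap of 70 — 60 left.
Tenant T has room for 100 but only 60 remain, so it gets 60.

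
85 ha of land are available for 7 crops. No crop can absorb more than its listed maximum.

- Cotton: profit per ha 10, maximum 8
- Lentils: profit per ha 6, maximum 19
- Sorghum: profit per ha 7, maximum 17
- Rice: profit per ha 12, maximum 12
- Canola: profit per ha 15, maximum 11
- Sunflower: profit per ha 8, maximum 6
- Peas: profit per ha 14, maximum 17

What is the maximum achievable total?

878

Rank by profit per ha: Canola 15 > Peas 14 > Rice 12 > Cotton 10 > Sunflower 8 > Sorghum 7 > Lentils 6.
Give Canola 11 to hit its cap of 11 → 74 left.
Peas takes 17 to reach its cap of 17 → 57 left.
Rice takes 12 to reach its cap of 12 → 45 left.
Cotton takes 8 to reach its cap of 8 → 37 left.
Sunflower takes 6 to reach its cap of 6 → 31 left.
Sorghum: +17 to 17 (cap) → 14 left.
Only 14 left; Lentils takes them to reach 14.
Total = 10×8 + 6×14 + 7×17 + 12×12 + 15×11 + 8×6 + 14×17 = 878.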